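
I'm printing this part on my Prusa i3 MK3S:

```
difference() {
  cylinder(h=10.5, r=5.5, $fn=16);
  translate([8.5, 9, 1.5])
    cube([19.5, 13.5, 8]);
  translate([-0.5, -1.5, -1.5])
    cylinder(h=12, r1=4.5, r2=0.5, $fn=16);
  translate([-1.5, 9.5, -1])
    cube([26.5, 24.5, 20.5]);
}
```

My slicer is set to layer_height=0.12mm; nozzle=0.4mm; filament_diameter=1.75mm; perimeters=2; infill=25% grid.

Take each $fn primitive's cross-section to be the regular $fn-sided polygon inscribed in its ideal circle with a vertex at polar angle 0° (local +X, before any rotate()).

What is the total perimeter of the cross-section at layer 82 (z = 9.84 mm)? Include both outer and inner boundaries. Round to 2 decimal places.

38.83 mm

At z = 9.84 mm: the r=5.5 cylinder gives a regular 16-gon of circumradius 5.5 (constant along its height) (perimeter = 2·16·5.500·sin(180°/16) = 34.34 mm); the cube at (8.5, 9) is absent (z outside [1.5, 9.5]); the cone at (-0.5, -1.5) contributes a regular 16-gon of circumradius 0.720 (interpolated between r1=4.5 and r2=0.5 at t=0.945) (perimeter = 2·16·0.720·sin(180°/16) = 4.49 mm); the cube at (-1.5, 9.5) (footprint 26.5×24.5) is included at this height (perimeter 102.00 mm); Taking the first minus the rest: starting from the r=5.5 cylinder, the cone at (-0.5, -1.5) lies wholly inside it (removes its full 1.59 mm² and its 4.49 mm outline becomes a hole wall); the 26.5×24.5 cube at (-1.5, 9.5) misses the remaining region (no effect) — boundary (outer + 1 inner loop) = 38.83 mm. Overall, the cross-section is one region with 1 hole. Total boundary length (outer + inner) = 38.83 mm.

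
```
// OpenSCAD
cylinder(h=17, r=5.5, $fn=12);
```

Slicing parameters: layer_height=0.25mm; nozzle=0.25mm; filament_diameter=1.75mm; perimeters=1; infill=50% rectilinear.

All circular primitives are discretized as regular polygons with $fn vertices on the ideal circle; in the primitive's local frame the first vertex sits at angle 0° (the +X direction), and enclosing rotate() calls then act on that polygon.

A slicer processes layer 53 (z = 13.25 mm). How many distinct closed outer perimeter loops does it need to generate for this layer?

At z = 13.25 mm: the r=5.5 cylinder contributes a regular 12-gon of circumradius 5.5. The result has 1 disconnected region.

1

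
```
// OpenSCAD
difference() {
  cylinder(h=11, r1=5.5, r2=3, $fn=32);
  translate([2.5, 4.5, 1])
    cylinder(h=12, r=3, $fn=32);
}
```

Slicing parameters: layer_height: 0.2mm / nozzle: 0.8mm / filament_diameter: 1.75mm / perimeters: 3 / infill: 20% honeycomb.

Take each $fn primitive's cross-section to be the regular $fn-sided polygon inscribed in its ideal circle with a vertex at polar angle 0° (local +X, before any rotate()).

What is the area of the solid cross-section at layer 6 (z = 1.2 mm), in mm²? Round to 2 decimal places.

72.61 mm²

At z = 1.2 mm: the cone (r1=5.5→r2=3) has section circumradius 5.227 here — a regular 32-gon (area = (32/2)·5.227²·sin(360°/32) = 85.29 mm²); the r=3 cylinder at (2.5, 4.5) contributes a regular 32-gon of circumradius 3 (area = (32/2)·3.000²·sin(360°/32) = 28.09 mm²); Taking the first minus the rest: starting from the cone (85.29 mm²), the r=3 cylinder at (2.5, 4.5) partially overlaps it — only the 12.68 mm² overlap (of its 28.09 mm²) is removed, clipping the outline — area = 72.61 mm². Overall, the cross-section is a single solid region. Net area = 72.61 mm².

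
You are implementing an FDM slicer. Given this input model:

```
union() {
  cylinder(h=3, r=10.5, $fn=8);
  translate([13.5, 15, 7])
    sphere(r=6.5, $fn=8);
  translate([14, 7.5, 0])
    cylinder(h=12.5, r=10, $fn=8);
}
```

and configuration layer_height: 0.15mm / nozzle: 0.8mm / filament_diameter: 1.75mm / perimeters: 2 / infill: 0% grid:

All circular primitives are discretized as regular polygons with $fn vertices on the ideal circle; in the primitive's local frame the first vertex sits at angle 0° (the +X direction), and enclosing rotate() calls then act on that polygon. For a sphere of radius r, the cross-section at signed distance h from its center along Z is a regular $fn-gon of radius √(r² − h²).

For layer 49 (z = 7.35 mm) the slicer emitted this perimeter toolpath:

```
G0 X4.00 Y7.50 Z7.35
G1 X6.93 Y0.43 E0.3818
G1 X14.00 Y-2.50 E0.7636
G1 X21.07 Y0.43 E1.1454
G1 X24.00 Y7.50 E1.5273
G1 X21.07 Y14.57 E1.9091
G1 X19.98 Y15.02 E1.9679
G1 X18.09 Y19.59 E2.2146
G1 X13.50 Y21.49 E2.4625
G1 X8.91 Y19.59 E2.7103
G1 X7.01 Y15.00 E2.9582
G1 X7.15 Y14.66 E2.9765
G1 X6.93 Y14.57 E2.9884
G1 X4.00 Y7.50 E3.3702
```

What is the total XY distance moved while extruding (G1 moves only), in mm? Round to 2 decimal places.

67.55 mm

Sum the Euclidean lengths of each G1 segment: total = 67.55 mm.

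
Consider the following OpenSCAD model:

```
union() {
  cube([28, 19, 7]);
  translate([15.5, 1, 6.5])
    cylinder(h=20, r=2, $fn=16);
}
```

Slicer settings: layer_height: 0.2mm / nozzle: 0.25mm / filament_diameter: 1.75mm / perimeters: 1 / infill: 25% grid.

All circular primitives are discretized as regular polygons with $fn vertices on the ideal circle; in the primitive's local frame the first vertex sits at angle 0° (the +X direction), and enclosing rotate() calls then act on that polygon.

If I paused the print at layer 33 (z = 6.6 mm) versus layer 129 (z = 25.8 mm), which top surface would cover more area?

Layer 33 (z = 6.6): the 28×19 cube contributes its full rectangle (area 532.00 mm²); the r=2 cylinder at (15.5, 1) gives a regular 16-gon of circumradius 2 (constant along its height) (area = (16/2)·2.000²·sin(360°/16) = 12.25 mm²); Taking the union: the regions partially overlap — summed areas 544.25 mm² minus the doubly-counted overlap 9.90 mm² gives 534.35 mm² — area = 534.35 mm². So its area = 534.35 mm². Layer 129 (z = 25.8): the cube is not intersected at this z (z outside [0, 7]); the cylinder at (15.5, 1): section is a regular 16-gon, circumradius r=2 (area = (16/2)·2.000²·sin(360°/16) = 12.25 mm²); Taking the union: only the r=2 cylinder at (15.5, 1) is present, so the union is just that shape — area = 12.25 mm². So its area = 12.25 mm². Layer 33 is larger (534.35 vs 12.25 mm²).

layer 33 (z = 6.6 mm)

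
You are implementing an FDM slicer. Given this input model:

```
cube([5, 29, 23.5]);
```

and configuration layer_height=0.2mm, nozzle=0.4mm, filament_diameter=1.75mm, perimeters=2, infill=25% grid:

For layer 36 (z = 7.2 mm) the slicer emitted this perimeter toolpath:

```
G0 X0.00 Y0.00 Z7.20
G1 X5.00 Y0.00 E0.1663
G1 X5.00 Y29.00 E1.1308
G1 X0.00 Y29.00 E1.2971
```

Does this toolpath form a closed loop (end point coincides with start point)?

Start point (G0): (0.00, 0.00). End point (last G1): the path does not return to the start — open.

no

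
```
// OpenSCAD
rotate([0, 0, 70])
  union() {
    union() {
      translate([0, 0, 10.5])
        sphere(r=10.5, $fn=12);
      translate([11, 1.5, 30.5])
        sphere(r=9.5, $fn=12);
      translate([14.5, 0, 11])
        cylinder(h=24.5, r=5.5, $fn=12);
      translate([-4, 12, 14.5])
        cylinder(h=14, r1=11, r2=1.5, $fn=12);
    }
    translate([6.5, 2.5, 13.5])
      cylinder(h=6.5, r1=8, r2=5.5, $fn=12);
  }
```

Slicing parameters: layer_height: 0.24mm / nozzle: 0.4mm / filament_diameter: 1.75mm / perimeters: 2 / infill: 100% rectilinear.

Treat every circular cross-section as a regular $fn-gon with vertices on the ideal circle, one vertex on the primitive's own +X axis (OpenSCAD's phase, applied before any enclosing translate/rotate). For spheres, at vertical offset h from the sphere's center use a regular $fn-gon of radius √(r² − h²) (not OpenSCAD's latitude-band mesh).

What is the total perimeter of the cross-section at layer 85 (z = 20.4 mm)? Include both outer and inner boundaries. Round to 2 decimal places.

At z = 20.4 mm: the sphere: section is a regular 12-gon, circumradius = √(r²−h²) = √(10.5²−9.9²) = 3.499 (perimeter = 2·12·3.499·sin(180°/12) = 21.73 mm); the sphere at (11, 1.5) is not intersected at this z (|z−center|=10.100 > r=9.5); the cylinder at (14.5, 0): section is a regular 12-gon, circumradius r=5.5 (perimeter = 2·12·5.500·sin(180°/12) = 34.16 mm); the cone at (-4, 12) (r1=11→r2=1.5) has section circumradius 6.996 here — a regular 12-gon (perimeter = 2·12·6.996·sin(180°/12) = 43.46 mm); Taking the union: the 3 present regions are separate (no shared area or edge), so areas and boundary lengths simply add and each stays a separate island — boundary = 99.36 mm; the cone at (6.5, 2.5) is absent (z outside [13.5, 20]); Combining (union): only the result so far is present, so the union is just that shape — boundary = 99.36 mm; (whole slice rotated 70° about Z — lengths, areas and connectivity unchanged). Overall, the cross-section has 3 separate islands. Total boundary length (outer) = 99.36 mm.

99.36 mm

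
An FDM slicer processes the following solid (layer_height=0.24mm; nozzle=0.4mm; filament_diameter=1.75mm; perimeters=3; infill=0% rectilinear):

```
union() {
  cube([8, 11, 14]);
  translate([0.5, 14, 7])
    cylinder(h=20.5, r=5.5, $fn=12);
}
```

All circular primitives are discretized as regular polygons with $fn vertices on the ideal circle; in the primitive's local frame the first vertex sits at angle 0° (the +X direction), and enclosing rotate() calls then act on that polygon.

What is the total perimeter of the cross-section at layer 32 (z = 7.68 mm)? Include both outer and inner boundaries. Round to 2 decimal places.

58.93 mm

At z = 7.68 mm: the cube is present — its section is the full 8×11 rectangle (perimeter 38.00 mm); the cylinder at (0.5, 14): section is a regular 12-gon, circumradius r=5.5 (perimeter = 2·12·5.500·sin(180°/12) = 34.16 mm); Merging all regions: the regions partially overlap (shared area 8.63 mm²), so the edge portions inside another operand are dropped and the merged outline is re-measured after clipping — boundary = 58.93 mm. Overall, the cross-section is a single solid region. Total boundary length (outer) = 58.93 mm.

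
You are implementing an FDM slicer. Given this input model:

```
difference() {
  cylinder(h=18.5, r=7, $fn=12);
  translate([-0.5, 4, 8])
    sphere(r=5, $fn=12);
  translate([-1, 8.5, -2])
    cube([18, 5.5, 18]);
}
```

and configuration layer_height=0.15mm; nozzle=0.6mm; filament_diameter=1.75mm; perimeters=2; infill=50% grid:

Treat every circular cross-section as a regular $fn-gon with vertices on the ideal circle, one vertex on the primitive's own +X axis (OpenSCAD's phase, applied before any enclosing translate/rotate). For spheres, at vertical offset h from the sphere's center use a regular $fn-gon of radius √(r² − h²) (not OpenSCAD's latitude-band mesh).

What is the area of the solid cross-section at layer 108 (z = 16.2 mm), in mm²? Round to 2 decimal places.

At z = 16.2 mm: the r=7 cylinder gives a regular 12-gon of circumradius 7 (constant along its height) (area = (12/2)·7.000²·sin(360°/12) = 147.00 mm²); the sphere at (-0.5, 4) is not intersected at this z (|z−center|=8.200 > r=5); the cube at (-1, 8.5) is not intersected at this z (z outside [-2, 16]); Subtracting the remaining from the first: none of the subtracted shapes is present at this height, so the r=7 cylinder is unchanged — area = 147.00 mm². Overall, the cross-section is a single solid region. Net area = 147.00 mm².

147.00 mm²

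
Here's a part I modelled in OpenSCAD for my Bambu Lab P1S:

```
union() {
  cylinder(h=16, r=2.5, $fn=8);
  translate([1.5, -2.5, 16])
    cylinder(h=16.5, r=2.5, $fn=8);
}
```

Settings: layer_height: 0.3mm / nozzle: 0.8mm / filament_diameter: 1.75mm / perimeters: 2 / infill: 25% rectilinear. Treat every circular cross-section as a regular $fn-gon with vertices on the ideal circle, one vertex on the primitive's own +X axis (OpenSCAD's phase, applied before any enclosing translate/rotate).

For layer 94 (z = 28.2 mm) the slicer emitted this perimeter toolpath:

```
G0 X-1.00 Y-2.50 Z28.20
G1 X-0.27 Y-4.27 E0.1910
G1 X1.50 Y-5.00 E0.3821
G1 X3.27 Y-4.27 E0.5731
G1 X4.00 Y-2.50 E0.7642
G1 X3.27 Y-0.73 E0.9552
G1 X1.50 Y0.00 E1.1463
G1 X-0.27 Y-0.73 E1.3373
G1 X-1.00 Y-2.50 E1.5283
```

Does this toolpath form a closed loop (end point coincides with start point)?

Start point (G0): (-1.00, -2.50). End point (last G1): the path returns to the start — closed.

yes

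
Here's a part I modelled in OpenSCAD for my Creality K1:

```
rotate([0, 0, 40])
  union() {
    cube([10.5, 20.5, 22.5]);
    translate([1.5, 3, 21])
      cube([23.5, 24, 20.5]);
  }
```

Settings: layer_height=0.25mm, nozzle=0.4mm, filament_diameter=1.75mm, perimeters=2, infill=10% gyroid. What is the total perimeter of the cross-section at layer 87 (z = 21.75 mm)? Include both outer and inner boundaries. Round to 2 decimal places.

104.00 mm

At z = 21.75 mm: the cube (footprint 10.5×20.5) is included at this height (perimeter 62.00 mm); the cube at (1.5, 3) (footprint 23.5×24) is included at this height (perimeter 95.00 mm); Merging all regions: the regions partially overlap (shared area 157.50 mm²), so the edge portions inside another operand are dropped and the merged outline is re-measured after clipping — boundary = 104.00 mm; (whole slice rotated 40° about Z — lengths, areas and connectivity unchanged). Overall, the cross-section is a single solid region. Total boundary length (outer) = 104.00 mm.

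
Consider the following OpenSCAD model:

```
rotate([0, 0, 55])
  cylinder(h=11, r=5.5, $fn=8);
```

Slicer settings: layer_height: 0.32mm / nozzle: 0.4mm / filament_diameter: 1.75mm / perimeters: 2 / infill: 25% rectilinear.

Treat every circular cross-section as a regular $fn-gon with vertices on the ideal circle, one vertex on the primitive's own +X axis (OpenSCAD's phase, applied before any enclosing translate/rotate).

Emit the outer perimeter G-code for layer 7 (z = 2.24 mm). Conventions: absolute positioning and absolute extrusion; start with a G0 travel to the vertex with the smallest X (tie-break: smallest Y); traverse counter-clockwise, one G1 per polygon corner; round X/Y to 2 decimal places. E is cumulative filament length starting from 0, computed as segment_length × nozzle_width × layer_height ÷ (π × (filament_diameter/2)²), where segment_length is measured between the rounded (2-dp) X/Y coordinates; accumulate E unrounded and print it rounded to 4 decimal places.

G0 X-5.42 Y-0.96 Z2.24
G1 X-3.15 Y-4.51 E0.2242
G1 X0.96 Y-5.42 E0.4483
G1 X4.51 Y-3.15 E0.6725
G1 X5.42 Y0.96 E0.8965
G1 X3.15 Y4.51 E1.1207
G1 X-0.96 Y5.42 E1.3448
G1 X-4.51 Y3.15 E1.5690
G1 X-5.42 Y-0.96 E1.7930

At z = 2.24 mm: the r=5.5 cylinder contributes a regular 8-gon of circumradius 5.5; (whole slice rotated 55° about Z — lengths, areas and connectivity unchanged). The outline is a single polygon with 8 vertices. Extrusion per mm of travel: 0.4 × 0.32 / (π × 0.875²) = 0.053216. Accumulating E over each segment gives final E = 1.7930.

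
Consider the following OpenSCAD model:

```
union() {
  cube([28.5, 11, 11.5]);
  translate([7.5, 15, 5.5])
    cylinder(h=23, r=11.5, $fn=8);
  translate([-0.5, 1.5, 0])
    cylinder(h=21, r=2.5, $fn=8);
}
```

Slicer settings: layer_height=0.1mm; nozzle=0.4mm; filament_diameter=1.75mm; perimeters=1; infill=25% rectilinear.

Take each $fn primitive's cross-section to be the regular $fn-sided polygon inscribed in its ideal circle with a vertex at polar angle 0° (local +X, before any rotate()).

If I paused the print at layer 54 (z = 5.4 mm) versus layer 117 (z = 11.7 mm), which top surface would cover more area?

layer 117 (z = 11.7 mm)

Layer 54 (z = 5.4): the cube (footprint 28.5×11) is included at this height (area 313.50 mm²); the cylinder at (7.5, 15) does not reach this height (z outside [5.5, 28.5]); the r=2.5 cylinder at (-0.5, 1.5) contributes a regular 8-gon of circumradius 2.5 (area = (8/2)·2.500²·sin(360°/8) = 17.68 mm²); Combining (union): the regions partially overlap — summed areas 331.18 mm² minus the doubly-counted overlap 5.76 mm² gives 325.42 mm² — area = 325.42 mm². So its area = 325.42 mm². Layer 117 (z = 11.7): the cube does not reach this height (z outside [0, 11.5]); the r=11.5 cylinder at (7.5, 15) gives a regular 8-gon of circumradius 11.5 (constant along its height) (area = (8/2)·11.500²·sin(360°/8) = 374.06 mm²); the cylinder at (-0.5, 1.5): section is a regular 8-gon, circumradius r=2.5 (area = (8/2)·2.500²·sin(360°/8) = 17.68 mm²); Combining (union): the 2 present regions are separate (no shared area or edge), so areas and boundary lengths simply add and each stays a separate island — area = 391.74 mm². So its area = 391.74 mm². Layer 117 is larger (391.74 vs 325.42 mm²).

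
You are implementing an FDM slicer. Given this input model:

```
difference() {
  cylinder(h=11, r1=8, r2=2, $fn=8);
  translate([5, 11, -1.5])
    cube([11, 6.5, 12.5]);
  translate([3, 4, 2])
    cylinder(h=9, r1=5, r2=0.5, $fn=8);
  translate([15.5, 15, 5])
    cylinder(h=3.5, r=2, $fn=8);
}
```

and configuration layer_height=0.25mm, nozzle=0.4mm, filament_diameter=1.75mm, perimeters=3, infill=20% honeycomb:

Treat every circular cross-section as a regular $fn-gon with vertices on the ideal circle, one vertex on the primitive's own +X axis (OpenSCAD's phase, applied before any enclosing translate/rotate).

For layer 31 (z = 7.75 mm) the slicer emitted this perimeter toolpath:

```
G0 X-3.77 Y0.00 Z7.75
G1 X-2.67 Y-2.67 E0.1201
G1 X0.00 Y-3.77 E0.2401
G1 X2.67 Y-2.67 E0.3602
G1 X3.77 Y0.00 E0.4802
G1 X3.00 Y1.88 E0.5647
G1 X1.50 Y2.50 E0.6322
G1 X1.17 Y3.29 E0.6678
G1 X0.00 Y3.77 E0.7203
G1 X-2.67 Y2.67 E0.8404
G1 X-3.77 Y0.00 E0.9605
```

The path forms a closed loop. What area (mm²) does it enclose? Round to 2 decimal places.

39.29 mm²

Apply the shoelace formula to the sequence of (X, Y) vertices; enclosed area = 39.29 mm².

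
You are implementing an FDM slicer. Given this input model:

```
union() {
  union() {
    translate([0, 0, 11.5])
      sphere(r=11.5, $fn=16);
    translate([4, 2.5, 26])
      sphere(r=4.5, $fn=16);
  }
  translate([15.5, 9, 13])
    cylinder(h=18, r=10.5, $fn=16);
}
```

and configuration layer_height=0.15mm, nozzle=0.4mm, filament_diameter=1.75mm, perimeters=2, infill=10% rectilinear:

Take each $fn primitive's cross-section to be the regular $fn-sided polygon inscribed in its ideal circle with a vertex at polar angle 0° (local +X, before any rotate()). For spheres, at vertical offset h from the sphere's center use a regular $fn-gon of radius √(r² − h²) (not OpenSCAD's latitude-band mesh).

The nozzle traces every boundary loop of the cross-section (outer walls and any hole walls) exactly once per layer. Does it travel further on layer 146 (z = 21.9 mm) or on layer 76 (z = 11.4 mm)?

layer 146 (z = 21.9 mm)

Layer 146 (z = 21.9): the r=11.5 sphere contributes a regular 16-gon of circumradius √(11.5²−10.4²) = 4.908 (perimeter = 2·16·4.908·sin(180°/16) = 30.64 mm); the r=4.5 sphere at (4, 2.5) slices to a regular 16-gon of circumradius 1.855 (√(r²−h²) with h=4.1 from center) (perimeter = 2·16·1.855·sin(180°/16) = 11.58 mm); Merging all regions: the regions partially overlap (shared area 5.31 mm²), so the edge portions inside another operand are dropped and the merged outline is re-measured after clipping — boundary = 33.17 mm; the r=10.5 cylinder at (15.5, 9) gives a regular 16-gon of circumradius 10.5 (constant along its height) (perimeter = 2·16·10.500·sin(180°/16) = 65.55 mm); Combining (union): the 2 present regions are separate (no shared area or edge), so areas and boundary lengths simply add and each stays a separate island — boundary = 98.72 mm. So its perimeter = 98.72 mm. Layer 76 (z = 11.4): the sphere: section is a regular 16-gon, circumradius = √(r²−h²) = √(11.5²−0.1²) = 11.500 (perimeter = 2·16·11.500·sin(180°/16) = 71.79 mm); the sphere at (4, 2.5) does not reach this height (|z−center|=14.600 > r=4.5); Merging all regions: only the r=11.5 sphere is present, so the union is just that shape — boundary = 71.79 mm; the cylinder at (15.5, 9) is absent (z outside [13, 31]); Merging all regions: only the result so far is present, so the union is just that shape — boundary = 71.79 mm. So its perimeter = 71.79 mm. Layer 146 is larger (98.72 vs 71.79 mm).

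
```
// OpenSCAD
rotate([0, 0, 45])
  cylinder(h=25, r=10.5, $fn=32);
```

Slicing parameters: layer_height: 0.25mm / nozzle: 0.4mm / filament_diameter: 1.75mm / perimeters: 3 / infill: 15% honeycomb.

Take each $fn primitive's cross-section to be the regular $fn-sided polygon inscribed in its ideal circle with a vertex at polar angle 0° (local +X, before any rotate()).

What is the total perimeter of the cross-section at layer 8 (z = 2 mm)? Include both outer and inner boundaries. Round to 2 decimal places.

65.87 mm

At z = 2 mm: the r=10.5 cylinder contributes a regular 32-gon of circumradius 10.5 (perimeter = 2·32·10.500·sin(180°/32) = 65.87 mm); (rotated 45° about Z; rotation is an isometry so areas/perimeters/island counts are preserved). Overall, the cross-section is a single solid region. Total boundary length (outer) = 65.87 mm.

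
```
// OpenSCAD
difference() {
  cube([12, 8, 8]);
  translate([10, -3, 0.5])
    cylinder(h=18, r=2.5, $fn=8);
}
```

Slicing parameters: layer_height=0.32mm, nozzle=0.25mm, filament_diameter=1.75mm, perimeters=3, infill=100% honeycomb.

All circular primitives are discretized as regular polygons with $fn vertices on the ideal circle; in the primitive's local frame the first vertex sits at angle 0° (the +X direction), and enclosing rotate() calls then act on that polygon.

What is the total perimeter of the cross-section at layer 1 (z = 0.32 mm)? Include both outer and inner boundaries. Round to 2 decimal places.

40.00 mm

At z = 0.32 mm: the 12×8 cube contributes its full rectangle (perimeter 40.00 mm); the cylinder at (10, -3) is absent (z outside [0.5, 18.5]); Subtracting the remaining from the first: none of the subtracted shapes is present at this height, so the 12×8 cube is unchanged — boundary = 40.00 mm. Overall, the cross-section is a single solid region. Total boundary length (outer) = 40.00 mm.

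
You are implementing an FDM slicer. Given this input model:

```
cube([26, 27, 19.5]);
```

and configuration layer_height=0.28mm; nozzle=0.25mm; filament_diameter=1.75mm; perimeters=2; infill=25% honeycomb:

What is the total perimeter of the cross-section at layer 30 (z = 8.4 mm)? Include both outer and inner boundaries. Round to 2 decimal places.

106.00 mm

At z = 8.4 mm: the 26×27 cube contributes its full rectangle (perimeter 106.00 mm). Overall, the cross-section is a single solid region. Total boundary length (outer) = 106.00 mm.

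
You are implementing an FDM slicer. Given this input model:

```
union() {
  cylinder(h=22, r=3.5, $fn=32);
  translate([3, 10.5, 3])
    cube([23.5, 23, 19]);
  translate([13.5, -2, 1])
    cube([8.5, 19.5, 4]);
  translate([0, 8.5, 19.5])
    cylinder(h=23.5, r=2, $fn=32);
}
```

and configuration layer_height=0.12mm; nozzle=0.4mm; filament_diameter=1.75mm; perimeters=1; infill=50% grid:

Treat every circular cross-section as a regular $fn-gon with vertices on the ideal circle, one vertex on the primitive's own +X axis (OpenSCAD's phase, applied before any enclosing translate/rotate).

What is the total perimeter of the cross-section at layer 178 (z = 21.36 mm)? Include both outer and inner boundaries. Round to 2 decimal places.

127.50 mm

At z = 21.36 mm: the r=3.5 cylinder contributes a regular 32-gon of circumradius 3.5 (perimeter = 2·32·3.500·sin(180°/32) = 21.96 mm); the cube at (3, 10.5) is present — its section is the full 23.5×23 rectangle (perimeter 93.00 mm); the cube at (13.5, -2) does not reach this height (z outside [1, 5]); the cylinder at (0, 8.5): section is a regular 32-gon, circumradius r=2 (perimeter = 2·32·2.000·sin(180°/32) = 12.55 mm); Merging all regions: the 3 present regions are separate (no shared area or edge), so areas and boundary lengths simply add and each stays a separate island — boundary = 127.50 mm. Overall, the cross-section has 3 separate islands. Total boundary length (outer) = 127.50 mm.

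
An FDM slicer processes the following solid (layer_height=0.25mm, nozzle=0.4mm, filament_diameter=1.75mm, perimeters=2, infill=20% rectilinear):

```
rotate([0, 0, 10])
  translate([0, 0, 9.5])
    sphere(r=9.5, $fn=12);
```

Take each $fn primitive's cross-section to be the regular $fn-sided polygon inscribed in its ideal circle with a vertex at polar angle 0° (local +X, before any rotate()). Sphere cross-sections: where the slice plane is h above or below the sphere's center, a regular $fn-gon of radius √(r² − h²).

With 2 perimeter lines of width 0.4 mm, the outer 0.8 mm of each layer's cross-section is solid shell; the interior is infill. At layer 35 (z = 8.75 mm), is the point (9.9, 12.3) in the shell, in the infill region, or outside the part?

At z = 8.75 mm: the r=9.5 sphere slices to a regular 12-gon of circumradius 9.470 (√(r²−h²) with h=0.75 from center); (rotated 10° about Z; rotation is an isometry so areas/perimeters/island counts are preserved). Overall, the cross-section is a single solid region. Undo the 10° rotation: the query point maps to (11.885, 10.394) in the un-rotated model frame. The nearest boundary edge runs (8.20, 4.74)→(4.74, 8.20); distance from the point to it = 6.61 mm. The point is not inside any of the regions above, so it lies outside the cross-section (6.61 mm from the nearest boundary).

outside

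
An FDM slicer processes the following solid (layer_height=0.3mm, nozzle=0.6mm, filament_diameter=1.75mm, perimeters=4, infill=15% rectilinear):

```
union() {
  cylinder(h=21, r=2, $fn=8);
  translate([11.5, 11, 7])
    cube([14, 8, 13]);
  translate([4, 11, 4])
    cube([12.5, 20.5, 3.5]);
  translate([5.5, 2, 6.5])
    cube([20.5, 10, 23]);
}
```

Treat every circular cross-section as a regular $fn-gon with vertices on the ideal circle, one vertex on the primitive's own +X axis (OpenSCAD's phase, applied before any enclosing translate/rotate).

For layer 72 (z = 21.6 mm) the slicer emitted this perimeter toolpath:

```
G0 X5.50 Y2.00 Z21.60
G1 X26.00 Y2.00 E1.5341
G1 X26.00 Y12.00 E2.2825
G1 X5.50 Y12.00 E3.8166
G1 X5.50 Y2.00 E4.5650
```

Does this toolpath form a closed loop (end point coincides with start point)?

Start point (G0): (5.50, 2.00). End point (last G1): the path returns to the start — closed.

yes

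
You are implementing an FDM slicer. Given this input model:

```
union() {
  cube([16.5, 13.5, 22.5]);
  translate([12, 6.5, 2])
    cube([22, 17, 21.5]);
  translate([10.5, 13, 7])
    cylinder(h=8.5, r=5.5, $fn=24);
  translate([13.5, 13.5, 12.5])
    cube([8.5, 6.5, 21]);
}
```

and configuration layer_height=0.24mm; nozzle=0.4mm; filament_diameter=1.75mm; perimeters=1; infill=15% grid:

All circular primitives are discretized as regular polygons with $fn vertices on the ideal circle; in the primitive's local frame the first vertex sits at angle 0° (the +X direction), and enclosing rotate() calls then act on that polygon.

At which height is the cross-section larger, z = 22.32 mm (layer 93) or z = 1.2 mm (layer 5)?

Layer 93 (z = 22.32): the cube is present — its section is the full 16.5×13.5 rectangle (area 222.75 mm²); the 22×17 cube at (12, 6.5) contributes its full rectangle (area 374.00 mm²); the cylinder at (10.5, 13) is not intersected at this z (z outside [7, 15.5]); the cube at (13.5, 13.5) (footprint 8.5×6.5) is included at this height (area 55.25 mm²); Merging all regions: the regions partially overlap — summed areas 652.00 mm² minus the doubly-counted overlap 86.75 mm² gives 565.25 mm² — area = 565.25 mm². So its area = 565.25 mm². Layer 5 (z = 1.2): the 16.5×13.5 cube contributes its full rectangle (area 222.75 mm²); the cube at (12, 6.5) does not reach this height (z outside [2, 23.5]); the cylinder at (10.5, 13) is absent (z outside [7, 15.5]); the cube at (13.5, 13.5) is absent (z outside [12.5, 33.5]); Taking the union: only the 16.5×13.5 cube is present, so the union is just that shape — area = 222.75 mm². So its area = 222.75 mm². Layer 93 is larger (565.25 vs 222.75 mm²).

layer 93 (z = 22.32 mm)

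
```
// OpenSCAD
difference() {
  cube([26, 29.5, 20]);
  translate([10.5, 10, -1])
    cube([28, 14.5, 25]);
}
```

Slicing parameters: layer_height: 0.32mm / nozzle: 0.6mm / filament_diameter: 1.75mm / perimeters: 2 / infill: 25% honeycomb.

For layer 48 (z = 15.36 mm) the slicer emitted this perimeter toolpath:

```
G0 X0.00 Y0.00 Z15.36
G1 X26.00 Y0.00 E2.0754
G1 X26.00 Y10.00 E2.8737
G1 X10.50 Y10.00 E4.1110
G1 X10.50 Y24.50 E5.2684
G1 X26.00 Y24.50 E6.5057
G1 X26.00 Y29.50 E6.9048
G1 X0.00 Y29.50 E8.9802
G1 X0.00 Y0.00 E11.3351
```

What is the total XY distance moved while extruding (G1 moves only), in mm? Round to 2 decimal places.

142.00 mm

Sum the Euclidean lengths of each G1 segment: total = 142.00 mm.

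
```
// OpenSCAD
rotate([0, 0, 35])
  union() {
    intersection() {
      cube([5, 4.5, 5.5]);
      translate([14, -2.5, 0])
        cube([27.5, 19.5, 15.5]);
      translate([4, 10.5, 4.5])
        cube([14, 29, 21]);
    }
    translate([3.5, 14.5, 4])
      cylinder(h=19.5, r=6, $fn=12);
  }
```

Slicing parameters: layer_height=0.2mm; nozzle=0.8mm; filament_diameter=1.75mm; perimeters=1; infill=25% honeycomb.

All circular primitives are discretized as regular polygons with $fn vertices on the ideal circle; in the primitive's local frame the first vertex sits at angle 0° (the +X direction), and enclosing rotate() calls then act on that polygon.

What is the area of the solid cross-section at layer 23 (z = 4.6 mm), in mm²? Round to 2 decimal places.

At z = 4.6 mm: the cube (footprint 5×4.5) is included at this height (area 22.50 mm²); the 27.5×19.5 cube at (14, -2.5) contributes its full rectangle (area 536.25 mm²); the cube at (4, 10.5) (footprint 14×29) is included at this height (area 406.00 mm²); Keeping only the common overlap: the 27.5×19.5 cube at (14, -2.5) does not overlap the 5×4.5 cube (empty); the 14×29 cube at (4, 10.5) does not overlap the running intersection (empty) — nothing remains; the cylinder at (3.5, 14.5): section is a regular 12-gon, circumradius r=6 (area = (12/2)·6.000²·sin(360°/12) = 108.00 mm²); Merging all regions: only the r=6 cylinder at (3.5, 14.5) is present, so the union is just that shape — area = 108.00 mm²; (rotated 35° about Z; rotation is an isometry so areas/perimeters/island counts are preserved). Overall, the cross-section is a single solid region. Net area = 108.00 mm².

108.00 mm²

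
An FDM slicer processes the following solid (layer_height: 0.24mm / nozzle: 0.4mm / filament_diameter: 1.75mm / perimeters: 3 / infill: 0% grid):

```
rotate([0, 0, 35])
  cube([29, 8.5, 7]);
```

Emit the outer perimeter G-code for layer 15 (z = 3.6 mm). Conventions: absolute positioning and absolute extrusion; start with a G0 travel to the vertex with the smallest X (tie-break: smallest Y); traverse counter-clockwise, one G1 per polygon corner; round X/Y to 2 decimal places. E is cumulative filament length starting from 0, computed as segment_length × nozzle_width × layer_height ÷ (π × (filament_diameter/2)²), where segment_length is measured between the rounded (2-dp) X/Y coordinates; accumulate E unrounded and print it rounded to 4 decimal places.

At z = 3.6 mm: the 29×8.5 cube contributes its full rectangle; (whole slice rotated 35° about Z — lengths, areas and connectivity unchanged). The outline is a single polygon with 4 vertices. Extrusion per mm of travel: 0.4 × 0.24 / (π × 0.875²) = 0.039912. Accumulating E over each segment gives final E = 2.9941.

G0 X-4.88 Y6.96 Z3.60
G1 X0.00 Y0.00 E0.3393
G1 X23.76 Y16.63 E1.4968
G1 X18.88 Y23.60 E1.8364
G1 X-4.88 Y6.96 E2.9941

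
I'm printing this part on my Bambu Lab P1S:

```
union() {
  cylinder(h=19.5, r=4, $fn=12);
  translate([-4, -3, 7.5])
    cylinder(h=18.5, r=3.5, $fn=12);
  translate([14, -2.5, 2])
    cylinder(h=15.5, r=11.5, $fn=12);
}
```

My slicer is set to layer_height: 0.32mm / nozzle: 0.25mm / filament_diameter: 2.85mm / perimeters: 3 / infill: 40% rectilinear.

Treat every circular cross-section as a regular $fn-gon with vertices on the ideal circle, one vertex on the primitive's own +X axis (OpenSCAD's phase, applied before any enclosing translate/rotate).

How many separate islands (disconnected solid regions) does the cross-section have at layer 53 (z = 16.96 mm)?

1

At z = 16.96 mm: the cylinder: section is a regular 12-gon, circumradius r=4; the r=3.5 cylinder at (-4, -3) gives a regular 12-gon of circumradius 3.5 (constant along its height); the r=11.5 cylinder at (14, -2.5) gives a regular 12-gon of circumradius 11.5 (constant along its height); Combining (union): the regions partially overlap (shared area 11.31 mm²), so overlapping operands fuse into one piece — 1 connected region. Overall, the cross-section is a single solid region. Island count = 1.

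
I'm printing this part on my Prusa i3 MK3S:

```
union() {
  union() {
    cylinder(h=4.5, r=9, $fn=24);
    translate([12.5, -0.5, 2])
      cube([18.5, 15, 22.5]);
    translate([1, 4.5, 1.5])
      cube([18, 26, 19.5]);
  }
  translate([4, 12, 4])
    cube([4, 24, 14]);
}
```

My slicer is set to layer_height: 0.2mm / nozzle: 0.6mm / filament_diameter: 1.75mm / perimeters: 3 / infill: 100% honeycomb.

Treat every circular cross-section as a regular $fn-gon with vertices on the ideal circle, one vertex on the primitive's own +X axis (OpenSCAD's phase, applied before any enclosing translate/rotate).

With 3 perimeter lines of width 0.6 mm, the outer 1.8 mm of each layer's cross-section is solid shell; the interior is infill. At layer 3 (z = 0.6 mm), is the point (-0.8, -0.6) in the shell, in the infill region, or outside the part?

At z = 0.6 mm: the cylinder: section is a regular 24-gon, circumradius r=9; the cube at (12.5, -0.5) is absent (z outside [2, 24.5]); the cube at (1, 4.5) is absent (z outside [1.5, 21]); Combining (union): only the r=9 cylinder is present, so the union is just that shape — 1 connected region; the cube at (4, 12) is not intersected at this z (z outside [4, 18]); Taking the union: only the result so far is present, so the union is just that shape — 1 connected region. Overall, the cross-section is a single solid region. The nearest boundary edge runs (-7.79, -4.50)→(-6.36, -6.36); distance from the point to it = 7.92 mm. The point is inside the cross-section and 7.92 mm from the nearest boundary — more than the 1.8 mm shell width (3 × 0.6), so it's in the infill interior.

infill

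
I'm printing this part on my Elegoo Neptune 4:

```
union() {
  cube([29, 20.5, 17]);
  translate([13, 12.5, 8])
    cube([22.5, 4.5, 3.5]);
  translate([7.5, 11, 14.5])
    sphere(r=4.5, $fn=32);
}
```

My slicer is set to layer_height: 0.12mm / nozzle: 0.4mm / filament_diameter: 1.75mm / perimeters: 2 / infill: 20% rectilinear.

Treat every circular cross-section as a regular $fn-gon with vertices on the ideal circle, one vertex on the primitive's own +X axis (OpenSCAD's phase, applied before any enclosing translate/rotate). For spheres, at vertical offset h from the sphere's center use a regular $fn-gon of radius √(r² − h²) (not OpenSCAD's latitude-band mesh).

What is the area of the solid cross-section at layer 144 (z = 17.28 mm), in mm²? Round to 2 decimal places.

39.09 mm²

At z = 17.28 mm: the cube is not intersected at this z (z outside [0, 17]); the cube at (13, 12.5) is not intersected at this z (z outside [8, 11.5]); the sphere at (7.5, 11): section is a regular 32-gon, circumradius = √(r²−h²) = √(4.5²−2.78²) = 3.539 (area = (32/2)·3.539²·sin(360°/32) = 39.09 mm²); Combining (union): only the r=4.5 sphere at (7.5, 11) is present, so the union is just that shape — area = 39.09 mm². Overall, the cross-section is a single solid region. Net area = 39.09 mm².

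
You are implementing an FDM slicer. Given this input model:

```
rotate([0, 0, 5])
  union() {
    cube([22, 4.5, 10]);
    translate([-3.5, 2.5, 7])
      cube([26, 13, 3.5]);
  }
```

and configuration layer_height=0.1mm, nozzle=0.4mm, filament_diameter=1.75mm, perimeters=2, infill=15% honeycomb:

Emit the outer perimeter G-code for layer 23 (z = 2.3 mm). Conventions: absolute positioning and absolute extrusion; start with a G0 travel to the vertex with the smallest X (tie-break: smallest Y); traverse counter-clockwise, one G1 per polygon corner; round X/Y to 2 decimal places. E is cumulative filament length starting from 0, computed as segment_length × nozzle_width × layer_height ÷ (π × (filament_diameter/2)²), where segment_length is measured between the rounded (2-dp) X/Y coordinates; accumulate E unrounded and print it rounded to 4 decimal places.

At z = 2.3 mm: the cube is present — its section is the full 22×4.5 rectangle; the cube at (-3.5, 2.5) is absent (z outside [7, 10.5]); Combining (union): only the 22×4.5 cube is present, so the union is just that shape — 1 connected region; (whole slice rotated 5° about Z — lengths, areas and connectivity unchanged). The outline is a single polygon with 4 vertices. Extrusion per mm of travel: 0.4 × 0.1 / (π × 0.875²) = 0.016630. Accumulating E over each segment gives final E = 0.8813.

G0 X-0.39 Y4.48 Z2.30
G1 X0.00 Y0.00 E0.0748
G1 X21.92 Y1.92 E0.4407
G1 X21.52 Y6.40 E0.5155
G1 X-0.39 Y4.48 E0.8813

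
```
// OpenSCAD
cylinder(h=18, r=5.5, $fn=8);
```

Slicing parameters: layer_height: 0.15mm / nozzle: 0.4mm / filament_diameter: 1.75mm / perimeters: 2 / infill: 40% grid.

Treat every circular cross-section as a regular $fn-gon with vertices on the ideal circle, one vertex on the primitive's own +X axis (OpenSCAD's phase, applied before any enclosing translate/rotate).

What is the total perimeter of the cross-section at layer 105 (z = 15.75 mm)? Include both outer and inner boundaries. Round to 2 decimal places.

33.68 mm

At z = 15.75 mm: the cylinder: section is a regular 8-gon, circumradius r=5.5 (perimeter = 2·8·5.500·sin(180°/8) = 33.68 mm). Overall, the cross-section is a single solid region. Total boundary length (outer) = 33.68 mm.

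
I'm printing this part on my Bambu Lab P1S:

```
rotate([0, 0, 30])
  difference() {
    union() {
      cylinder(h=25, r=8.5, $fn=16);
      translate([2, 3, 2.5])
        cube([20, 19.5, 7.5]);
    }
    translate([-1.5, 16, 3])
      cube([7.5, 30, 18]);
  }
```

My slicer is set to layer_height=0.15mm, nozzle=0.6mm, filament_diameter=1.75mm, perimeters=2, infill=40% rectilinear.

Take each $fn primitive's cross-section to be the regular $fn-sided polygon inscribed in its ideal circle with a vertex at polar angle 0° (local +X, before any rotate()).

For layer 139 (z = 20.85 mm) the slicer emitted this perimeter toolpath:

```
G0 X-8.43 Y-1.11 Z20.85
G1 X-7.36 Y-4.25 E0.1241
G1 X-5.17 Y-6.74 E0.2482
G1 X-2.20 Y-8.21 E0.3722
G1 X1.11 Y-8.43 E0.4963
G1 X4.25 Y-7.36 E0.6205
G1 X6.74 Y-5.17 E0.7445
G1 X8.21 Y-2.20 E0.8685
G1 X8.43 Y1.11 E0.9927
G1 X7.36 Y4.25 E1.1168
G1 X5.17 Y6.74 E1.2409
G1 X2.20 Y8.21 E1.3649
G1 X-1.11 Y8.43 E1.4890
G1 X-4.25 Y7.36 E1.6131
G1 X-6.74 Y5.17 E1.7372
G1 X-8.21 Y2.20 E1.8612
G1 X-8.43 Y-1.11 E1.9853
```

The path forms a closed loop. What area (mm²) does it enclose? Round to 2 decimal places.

Apply the shoelace formula to the sequence of (X, Y) vertices; enclosed area = 221.14 mm².

221.14 mm²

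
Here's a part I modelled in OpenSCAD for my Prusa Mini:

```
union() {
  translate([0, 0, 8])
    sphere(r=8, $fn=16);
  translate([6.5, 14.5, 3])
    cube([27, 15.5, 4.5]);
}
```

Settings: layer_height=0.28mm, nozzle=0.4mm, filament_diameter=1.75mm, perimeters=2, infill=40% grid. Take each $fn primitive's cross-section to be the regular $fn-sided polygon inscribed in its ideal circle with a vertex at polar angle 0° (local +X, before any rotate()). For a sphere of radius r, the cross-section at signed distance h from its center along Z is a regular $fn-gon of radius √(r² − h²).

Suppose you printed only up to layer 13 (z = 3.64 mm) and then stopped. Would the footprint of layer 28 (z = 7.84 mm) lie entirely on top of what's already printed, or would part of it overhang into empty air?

part overhangs

Compare the two slices. At z = 3.64: the r=8 sphere slices to a regular 16-gon of circumradius 6.707 (√(r²−h²) with h=4.36 from center) (area = (16/2)·6.707²·sin(360°/16) = 137.74 mm²); the cube at (6.5, 14.5) is present — its section is the full 27×15.5 rectangle (area 418.50 mm²); Combining (union): the 2 present regions are separate (no shared area or edge), so areas and boundary lengths simply add and each stays a separate island — area = 556.24 mm². At z = 7.84: the r=8 sphere contributes a regular 16-gon of circumradius √(8²−0.16²) = 7.998 (area = (16/2)·7.998²·sin(360°/16) = 195.86 mm²); the cube at (6.5, 14.5) does not reach this height (z outside [3, 7.5]); Merging all regions: only the r=8 sphere is present, so the union is just that shape — area = 195.86 mm². Checking containment: at z = 7.84 the cross-section extends beyond the z = 3.64 cross-section by about 58.12 mm².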